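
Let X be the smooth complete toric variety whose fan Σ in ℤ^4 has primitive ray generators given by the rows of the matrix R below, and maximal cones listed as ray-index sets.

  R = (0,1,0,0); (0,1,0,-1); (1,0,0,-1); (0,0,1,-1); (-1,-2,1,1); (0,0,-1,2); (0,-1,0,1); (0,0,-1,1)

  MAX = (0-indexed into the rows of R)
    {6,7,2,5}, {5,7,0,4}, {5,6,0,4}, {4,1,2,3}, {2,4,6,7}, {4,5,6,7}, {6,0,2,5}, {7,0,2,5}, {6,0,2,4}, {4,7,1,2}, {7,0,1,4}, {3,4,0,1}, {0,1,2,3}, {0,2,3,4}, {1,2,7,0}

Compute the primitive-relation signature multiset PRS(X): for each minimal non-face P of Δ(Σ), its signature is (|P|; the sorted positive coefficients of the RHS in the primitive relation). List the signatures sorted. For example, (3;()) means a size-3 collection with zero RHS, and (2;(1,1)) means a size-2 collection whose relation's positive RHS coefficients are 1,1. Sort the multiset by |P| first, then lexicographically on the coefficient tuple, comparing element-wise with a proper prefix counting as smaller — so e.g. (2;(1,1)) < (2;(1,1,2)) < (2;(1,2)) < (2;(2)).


The 9 primitive collections of Σ (r=8, n=4):

  {1,6}:  v_{1} + v_{6} = 0  ⇒ sig = (2;())
  {3,7}:  v_{3} + v_{7} = 0  ⇒ sig = (2;())
  {1,5}:  v_{1} + v_{5} = v_{0} + v_{7}  ⇒ sig = (2;(1,1))
  {3,5}:  v_{3} + v_{5} = v_{0} + v_{6}  ⇒ sig = (2;(1,1))
  {3,6}:  v_{3} + v_{6} = v_{0} + v_{2} + v_{4}  ⇒ sig = (2;(1,1,1))
  {0,6,7}:  v_{0} + v_{6} + v_{7} = v_{5}  ⇒ sig = (3;(1))
  {2,4,5}:  v_{2} + v_{4} + v_{5} = 2·v_{6}  ⇒ sig = (3;(2))
  {0,1,2,4}:  v_{0} + v_{1} + v_{2} + v_{4} = v_{3}  ⇒ sig = (4;(1))
  {0,2,4,7}:  v_{0} + v_{2} + v_{4} + v_{7} = v_{6}  ⇒ sig = (4;(1))

Hence PRS(X_Σ) =
{ (2;()) ×2,  (2;(1,1)) ×2,  (2;(1,1,1)),  (3;(1)),  (3;(2)),  (4;(1)) ×2 }


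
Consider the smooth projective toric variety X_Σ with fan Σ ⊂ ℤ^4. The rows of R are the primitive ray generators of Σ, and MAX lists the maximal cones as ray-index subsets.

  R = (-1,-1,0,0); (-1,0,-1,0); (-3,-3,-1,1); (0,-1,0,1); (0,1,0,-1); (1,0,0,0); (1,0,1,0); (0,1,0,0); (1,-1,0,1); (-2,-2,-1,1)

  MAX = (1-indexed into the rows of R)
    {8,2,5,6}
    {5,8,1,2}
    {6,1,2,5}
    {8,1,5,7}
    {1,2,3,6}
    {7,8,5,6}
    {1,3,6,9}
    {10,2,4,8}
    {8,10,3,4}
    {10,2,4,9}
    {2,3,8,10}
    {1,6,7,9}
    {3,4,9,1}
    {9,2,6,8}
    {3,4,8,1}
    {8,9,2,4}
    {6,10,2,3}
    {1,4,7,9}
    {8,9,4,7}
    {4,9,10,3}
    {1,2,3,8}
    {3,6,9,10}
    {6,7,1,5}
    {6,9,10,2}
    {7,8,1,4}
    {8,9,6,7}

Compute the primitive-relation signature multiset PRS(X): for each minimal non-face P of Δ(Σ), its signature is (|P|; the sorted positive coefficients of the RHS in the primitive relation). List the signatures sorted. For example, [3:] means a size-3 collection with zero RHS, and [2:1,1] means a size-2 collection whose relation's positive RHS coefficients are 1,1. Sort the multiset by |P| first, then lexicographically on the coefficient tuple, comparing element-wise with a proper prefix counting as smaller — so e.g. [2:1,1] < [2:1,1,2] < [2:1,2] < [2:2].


Minimal non-faces — 19 found among 10 rays, 26 max cones:

  • {2,7}:  v_{2} + v_{7} = 0 — sig = [2:]
  • {4,5}:  v_{4} + v_{5} = 0 — sig = [2:]
  • {1,10}:  v_{1} + v_{10} = v_{3} — sig = [2:1]
  • {4,6}:  v_{4} + v_{6} = v_{9} — sig = [2:1]
  • {5,9}:  v_{5} + v_{9} = v_{6} — sig = [2:1]
  • {5,10}:  v_{5} + v_{10} = v_{1} + v_{2} — sig = [2:1,1]
  • {7,10}:  v_{7} + v_{10} = v_{1} + v_{4} — sig = [2:1,1]
  • {3,5}:  v_{3} + v_{5} = 2·v_{1} + v_{2} — sig = [2:1,2]
  • {3,7}:  v_{3} + v_{7} = 2·v_{1} + v_{4} — sig = [2:1,2]
  • {1,6,8}:  v_{1} + v_{6} + v_{8} = 0 — sig = [3:]
  • {1,2,4}:  v_{1} + v_{2} + v_{4} = v_{10} — sig = [3:1]
  • {1,8,9}:  v_{1} + v_{8} + v_{9} = v_{4} — sig = [3:1]
  • {3,6,8}:  v_{3} + v_{6} + v_{8} = v_{10} — sig = [3:1]
  • {1,2,9}:  v_{1} + v_{2} + v_{9} = v_{6} + v_{10} — sig = [3:1,1]
  • {3,8,9}:  v_{3} + v_{8} + v_{9} = v_{4} + v_{10} — sig = [3:1,1]
  • {6,8,10}:  v_{6} + v_{8} + v_{10} = v_{2} + v_{4} — sig = [3:1,1]
  • {2,3,9}:  v_{2} + v_{3} + v_{9} = v_{6} + 2·v_{10} — sig = [3:1,2]
  • {8,9,10}:  v_{8} + v_{9} + v_{10} = v_{2} + 2·v_{4} — sig = [3:1,2]
  • {2,3,4}:  v_{2} + v_{3} + v_{4} = 2·v_{10} — sig = [3:2]

Signatures (|P|; sorted positive RHS coefficients), sorted:
{ [2:] ×2,  [2:1] ×3,  [2:1,1] ×2,  [2:1,2] ×2,  [3:],  [3:1] ×3,  [3:1,1] ×3,  [3:1,2] ×2,  [3:2] }


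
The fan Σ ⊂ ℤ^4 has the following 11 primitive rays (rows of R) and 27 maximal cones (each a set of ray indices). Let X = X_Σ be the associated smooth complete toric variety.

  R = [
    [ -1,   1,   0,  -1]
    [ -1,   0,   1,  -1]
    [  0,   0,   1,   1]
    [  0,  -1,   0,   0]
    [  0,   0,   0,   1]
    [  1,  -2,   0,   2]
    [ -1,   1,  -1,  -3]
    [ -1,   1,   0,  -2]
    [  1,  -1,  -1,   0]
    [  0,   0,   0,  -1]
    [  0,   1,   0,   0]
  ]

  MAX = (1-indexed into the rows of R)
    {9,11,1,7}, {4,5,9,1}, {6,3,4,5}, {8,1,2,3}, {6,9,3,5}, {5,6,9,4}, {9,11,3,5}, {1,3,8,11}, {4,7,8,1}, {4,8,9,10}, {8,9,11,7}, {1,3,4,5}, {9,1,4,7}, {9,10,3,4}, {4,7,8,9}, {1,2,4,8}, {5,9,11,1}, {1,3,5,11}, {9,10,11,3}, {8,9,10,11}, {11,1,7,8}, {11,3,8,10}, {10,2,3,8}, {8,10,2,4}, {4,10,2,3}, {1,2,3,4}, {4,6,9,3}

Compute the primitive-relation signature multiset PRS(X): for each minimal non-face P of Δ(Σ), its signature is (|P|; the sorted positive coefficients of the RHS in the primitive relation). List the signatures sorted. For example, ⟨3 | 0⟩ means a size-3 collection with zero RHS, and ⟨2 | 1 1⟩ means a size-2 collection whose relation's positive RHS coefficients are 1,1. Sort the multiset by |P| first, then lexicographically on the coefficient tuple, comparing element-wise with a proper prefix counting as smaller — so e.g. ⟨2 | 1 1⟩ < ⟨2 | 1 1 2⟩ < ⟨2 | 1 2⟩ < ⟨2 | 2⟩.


|primitive collections| = 22. Relations:

  • {4,11}:  v_{4} + v_{11} = 0  ⟹  sig = ⟨2 | 0⟩
  • {5,10}:  v_{5} + v_{10} = 0  ⟹  sig = ⟨2 | 0⟩
  • {1,10}:  v_{1} + v_{10} = v_{8}  ⟹  sig = ⟨2 | 1⟩
  • {3,7}:  v_{3} + v_{7} = v_{8}  ⟹  sig = ⟨2 | 1⟩
  • {5,8}:  v_{5} + v_{8} = v_{1}  ⟹  sig = ⟨2 | 1⟩
  • {6,8}:  v_{6} + v_{8} = v_{4}  ⟹  sig = ⟨2 | 1⟩
  • {1,6}:  v_{1} + v_{6} = v_{4} + v_{5}  ⟹  sig = ⟨2 | 1 1⟩
  • {2,9}:  v_{2} + v_{9} = v_{4} + v_{10}  ⟹  sig = ⟨2 | 1 1⟩
  • {2,11}:  v_{2} + v_{11} = v_{3} + v_{8}  ⟹  sig = ⟨2 | 1 1⟩
  • {2,5}:  v_{2} + v_{5} = v_{1} + v_{3} + v_{4}  ⟹  sig = ⟨2 | 1 1 1⟩
  • {6,7}:  v_{6} + v_{7} = v_{1} + v_{4} + v_{9}  ⟹  sig = ⟨2 | 1 1 1⟩
  • {6,10}:  v_{6} + v_{10} = v_{3} + v_{4} + v_{9}  ⟹  sig = ⟨2 | 1 1 1⟩
  • {6,11}:  v_{6} + v_{11} = v_{3} + v_{5} + v_{9}  ⟹  sig = ⟨2 | 1 1 1⟩
  • {2,6}:  v_{2} + v_{6} = v_{3} + 2·v_{4}  ⟹  sig = ⟨2 | 1 2⟩
  • {2,7}:  v_{2} + v_{7} = v_{4} + 2·v_{8}  ⟹  sig = ⟨2 | 1 2⟩
  • {5,7}:  v_{5} + v_{7} = 2·v_{1} + v_{9}  ⟹  sig = ⟨2 | 1 2⟩
  • {7,10}:  v_{7} + v_{10} = 2·v_{8} + v_{9}  ⟹  sig = ⟨2 | 1 2⟩
  • {1,3,9}:  v_{1} + v_{3} + v_{9} = 0  ⟹  sig = ⟨3 | 0⟩
  • {1,8,9}:  v_{1} + v_{8} + v_{9} = v_{7}  ⟹  sig = ⟨3 | 1⟩
  • {3,4,8}:  v_{3} + v_{4} + v_{8} = v_{2}  ⟹  sig = ⟨3 | 1⟩
  • {3,8,9}:  v_{3} + v_{8} + v_{9} = v_{10}  ⟹  sig = ⟨3 | 1⟩
  • {3,4,5,9}:  v_{3} + v_{4} + v_{5} + v_{9} = v_{6}  ⟹  sig = ⟨4 | 1⟩

so the primitive-relation signature multiset is
[⟨2 | 0⟩, ⟨2 | 0⟩, ⟨2 | 1⟩, ⟨2 | 1⟩, ⟨2 | 1⟩, ⟨2 | 1⟩, ⟨2 | 1 1⟩, ⟨2 | 1 1⟩, ⟨2 | 1 1⟩, ⟨2 | 1 1 1⟩, ⟨2 | 1 1 1⟩, ⟨2 | 1 1 1⟩, ⟨2 | 1 1 1⟩, ⟨2 | 1 2⟩, ⟨2 | 1 2⟩, ⟨2 | 1 2⟩, ⟨2 | 1 2⟩, ⟨3 | 0⟩, ⟨3 | 1⟩, ⟨3 | 1⟩, ⟨3 | 1⟩, ⟨4 | 1⟩]


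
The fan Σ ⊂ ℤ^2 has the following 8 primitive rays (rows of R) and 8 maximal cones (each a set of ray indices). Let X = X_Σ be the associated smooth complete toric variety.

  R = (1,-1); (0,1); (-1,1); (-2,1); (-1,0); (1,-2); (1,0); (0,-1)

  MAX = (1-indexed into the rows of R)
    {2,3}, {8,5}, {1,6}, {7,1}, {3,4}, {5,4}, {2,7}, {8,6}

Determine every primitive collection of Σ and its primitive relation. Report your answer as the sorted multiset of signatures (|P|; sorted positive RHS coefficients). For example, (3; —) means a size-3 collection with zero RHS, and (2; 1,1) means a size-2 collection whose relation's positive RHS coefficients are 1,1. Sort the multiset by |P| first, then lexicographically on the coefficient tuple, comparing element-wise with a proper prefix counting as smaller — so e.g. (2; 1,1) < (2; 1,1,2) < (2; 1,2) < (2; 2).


Δ(Σ) — 8 vertices, 20 min non-faces:

  P = {1,3}:  v_{1} + v_{3} = 0  so sig = (2; —)
  P = {2,8}:  v_{2} + v_{8} = 0  so sig = (2; —)
  P = {5,7}:  v_{5} + v_{7} = 0  so sig = (2; —)
  P = {1,2}:  v_{1} + v_{2} = v_{7}  so sig = (2; 1)
  P = {1,4}:  v_{1} + v_{4} = v_{5}  so sig = (2; 1)
  P = {1,5}:  v_{1} + v_{5} = v_{8}  so sig = (2; 1)
  P = {1,8}:  v_{1} + v_{8} = v_{6}  so sig = (2; 1)
  P = {2,5}:  v_{2} + v_{5} = v_{3}  so sig = (2; 1)
  P = {2,6}:  v_{2} + v_{6} = v_{1}  so sig = (2; 1)
  P = {3,5}:  v_{3} + v_{5} = v_{4}  so sig = (2; 1)
  P = {3,6}:  v_{3} + v_{6} = v_{8}  so sig = (2; 1)
  P = {3,7}:  v_{3} + v_{7} = v_{2}  so sig = (2; 1)
  P = {3,8}:  v_{3} + v_{8} = v_{5}  so sig = (2; 1)
  P = {4,7}:  v_{4} + v_{7} = v_{3}  so sig = (2; 1)
  P = {7,8}:  v_{7} + v_{8} = v_{1}  so sig = (2; 1)
  P = {4,6}:  v_{4} + v_{6} = v_{5} + v_{8}  so sig = (2; 1,1)
  P = {2,4}:  v_{2} + v_{4} = 2·v_{3}  so sig = (2; 2)
  P = {4,8}:  v_{4} + v_{8} = 2·v_{5}  so sig = (2; 2)
  P = {5,6}:  v_{5} + v_{6} = 2·v_{8}  so sig = (2; 2)
  P = {6,7}:  v_{6} + v_{7} = 2·v_{1}  so sig = (2; 2)

Signatures (|P|; sorted positive RHS coefficients), sorted:
    |P|=2: 20 collections, coeffs (), (), (), (1), (1), (1), (1), (1), (1), (1), (1), (1), (1), (1), (1), (1,1), (2), (2), (2), (2)


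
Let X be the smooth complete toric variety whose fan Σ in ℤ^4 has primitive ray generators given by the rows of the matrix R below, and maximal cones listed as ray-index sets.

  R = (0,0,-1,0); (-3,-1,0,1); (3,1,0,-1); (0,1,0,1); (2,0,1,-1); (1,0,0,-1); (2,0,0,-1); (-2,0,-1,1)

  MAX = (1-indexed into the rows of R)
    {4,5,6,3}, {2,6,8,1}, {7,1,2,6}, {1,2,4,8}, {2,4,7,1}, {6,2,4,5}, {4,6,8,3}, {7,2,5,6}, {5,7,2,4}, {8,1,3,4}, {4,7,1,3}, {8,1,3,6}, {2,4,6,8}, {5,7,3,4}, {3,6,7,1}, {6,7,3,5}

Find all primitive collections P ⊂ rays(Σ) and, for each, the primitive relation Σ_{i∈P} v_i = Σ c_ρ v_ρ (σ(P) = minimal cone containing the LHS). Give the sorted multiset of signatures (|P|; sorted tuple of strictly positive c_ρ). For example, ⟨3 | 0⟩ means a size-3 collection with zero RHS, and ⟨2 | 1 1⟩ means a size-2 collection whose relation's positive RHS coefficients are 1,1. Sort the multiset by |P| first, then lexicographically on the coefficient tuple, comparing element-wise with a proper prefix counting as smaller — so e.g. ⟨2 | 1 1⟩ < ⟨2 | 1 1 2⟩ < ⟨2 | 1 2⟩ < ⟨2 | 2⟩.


6 minimal non-faces of Δ(Σ) (on 8 rays):

  P = {2,3}:  v_{2} + v_{3} = 0  ⟹  sig = ⟨2 | 0⟩
  P = {5,8}:  v_{5} + v_{8} = 0  ⟹  sig = ⟨2 | 0⟩
  P = {1,5}:  v_{1} + v_{5} = v_{7}  ⟹  sig = ⟨2 | 1⟩
  P = {7,8}:  v_{7} + v_{8} = v_{1}  ⟹  sig = ⟨2 | 1⟩
  P = {4,6,7}:  v_{4} + v_{6} + v_{7} = v_{3}  ⟹  sig = ⟨3 | 1⟩
  P = {1,4,6}:  v_{1} + v_{4} + v_{6} = v_{3} + v_{8}  ⟹  sig = ⟨3 | 1 1⟩

Hence PRS(X_Σ) =
    ⟨2 | 0⟩
    ⟨2 | 0⟩
    ⟨2 | 1⟩
    ⟨2 | 1⟩
    ⟨3 | 1⟩
    ⟨3 | 1 1⟩


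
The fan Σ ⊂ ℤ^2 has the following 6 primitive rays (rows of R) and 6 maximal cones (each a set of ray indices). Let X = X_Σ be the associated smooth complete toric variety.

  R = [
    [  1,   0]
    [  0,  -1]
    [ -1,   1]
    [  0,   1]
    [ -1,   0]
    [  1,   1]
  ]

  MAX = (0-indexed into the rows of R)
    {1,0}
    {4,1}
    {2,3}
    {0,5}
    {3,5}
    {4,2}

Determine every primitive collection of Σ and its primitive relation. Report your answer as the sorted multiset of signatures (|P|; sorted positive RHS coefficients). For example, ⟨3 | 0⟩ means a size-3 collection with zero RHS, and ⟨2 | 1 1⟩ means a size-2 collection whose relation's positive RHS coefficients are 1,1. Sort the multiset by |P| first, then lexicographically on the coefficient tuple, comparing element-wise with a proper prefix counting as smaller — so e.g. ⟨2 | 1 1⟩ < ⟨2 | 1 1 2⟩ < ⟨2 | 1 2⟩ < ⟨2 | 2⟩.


9 collections generate NE(X_Σ); each relation:

  {0,4}:  v_{0} + v_{4} = 0  ⟹  sig = ⟨2 | 0⟩
  {1,3}:  v_{1} + v_{3} = 0  ⟹  sig = ⟨2 | 0⟩
  {0,2}:  v_{0} + v_{2} = v_{3}  ⟹  sig = ⟨2 | 1⟩
  {0,3}:  v_{0} + v_{3} = v_{5}  ⟹  sig = ⟨2 | 1⟩
  {1,2}:  v_{1} + v_{2} = v_{4}  ⟹  sig = ⟨2 | 1⟩
  {1,5}:  v_{1} + v_{5} = v_{0}  ⟹  sig = ⟨2 | 1⟩
  {3,4}:  v_{3} + v_{4} = v_{2}  ⟹  sig = ⟨2 | 1⟩
  {4,5}:  v_{4} + v_{5} = v_{3}  ⟹  sig = ⟨2 | 1⟩
  {2,5}:  v_{2} + v_{5} = 2·v_{3}  ⟹  sig = ⟨2 | 2⟩

so the primitive-relation signature multiset is
    |P|=2: 9 collections, coeffs (), (), (1), (1), (1), (1), (1), (1), (2)


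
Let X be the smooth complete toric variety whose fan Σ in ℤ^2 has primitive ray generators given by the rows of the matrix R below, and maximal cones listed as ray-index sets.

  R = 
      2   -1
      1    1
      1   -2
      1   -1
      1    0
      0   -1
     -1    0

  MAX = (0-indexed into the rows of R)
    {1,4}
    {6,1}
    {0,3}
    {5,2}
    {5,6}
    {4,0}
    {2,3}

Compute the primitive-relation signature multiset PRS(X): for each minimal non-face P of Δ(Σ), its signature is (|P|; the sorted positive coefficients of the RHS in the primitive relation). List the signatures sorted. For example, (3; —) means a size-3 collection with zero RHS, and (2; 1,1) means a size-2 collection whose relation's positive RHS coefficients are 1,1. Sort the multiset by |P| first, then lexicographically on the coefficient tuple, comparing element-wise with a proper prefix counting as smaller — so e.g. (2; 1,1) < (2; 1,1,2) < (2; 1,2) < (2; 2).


14 collections generate NE(X_Σ); each relation:

  • {4,6}:  v_{4} + v_{6} = 0  ⟹  sig = (2; —)
  • {0,6}:  v_{0} + v_{6} = v_{3}  ⟹  sig = (2; 1)
  • {1,2}:  v_{1} + v_{2} = v_{0}  ⟹  sig = (2; 1)
  • {1,5}:  v_{1} + v_{5} = v_{4}  ⟹  sig = (2; 1)
  • {3,4}:  v_{3} + v_{4} = v_{0}  ⟹  sig = (2; 1)
  • {3,5}:  v_{3} + v_{5} = v_{2}  ⟹  sig = (2; 1)
  • {3,6}:  v_{3} + v_{6} = v_{5}  ⟹  sig = (2; 1)
  • {4,5}:  v_{4} + v_{5} = v_{3}  ⟹  sig = (2; 1)
  • {0,5}:  v_{0} + v_{5} = 2·v_{3}  ⟹  sig = (2; 2)
  • {1,3}:  v_{1} + v_{3} = 2·v_{4}  ⟹  sig = (2; 2)
  • {2,4}:  v_{2} + v_{4} = 2·v_{3}  ⟹  sig = (2; 2)
  • {2,6}:  v_{2} + v_{6} = 2·v_{5}  ⟹  sig = (2; 2)
  • {0,1}:  v_{0} + v_{1} = 3·v_{4}  ⟹  sig = (2; 3)
  • {0,2}:  v_{0} + v_{2} = 3·v_{3}  ⟹  sig = (2; 3)

Sorted signature multiset PRS(X):
    (2; —)
    (2; 1)
    (2; 1)
    (2; 1)
    (2; 1)
    (2; 1)
    (2; 1)
    (2; 1)
    (2; 2)
    (2; 2)
    (2; 2)
    (2; 2)
    (2; 3)
    (2; 3)


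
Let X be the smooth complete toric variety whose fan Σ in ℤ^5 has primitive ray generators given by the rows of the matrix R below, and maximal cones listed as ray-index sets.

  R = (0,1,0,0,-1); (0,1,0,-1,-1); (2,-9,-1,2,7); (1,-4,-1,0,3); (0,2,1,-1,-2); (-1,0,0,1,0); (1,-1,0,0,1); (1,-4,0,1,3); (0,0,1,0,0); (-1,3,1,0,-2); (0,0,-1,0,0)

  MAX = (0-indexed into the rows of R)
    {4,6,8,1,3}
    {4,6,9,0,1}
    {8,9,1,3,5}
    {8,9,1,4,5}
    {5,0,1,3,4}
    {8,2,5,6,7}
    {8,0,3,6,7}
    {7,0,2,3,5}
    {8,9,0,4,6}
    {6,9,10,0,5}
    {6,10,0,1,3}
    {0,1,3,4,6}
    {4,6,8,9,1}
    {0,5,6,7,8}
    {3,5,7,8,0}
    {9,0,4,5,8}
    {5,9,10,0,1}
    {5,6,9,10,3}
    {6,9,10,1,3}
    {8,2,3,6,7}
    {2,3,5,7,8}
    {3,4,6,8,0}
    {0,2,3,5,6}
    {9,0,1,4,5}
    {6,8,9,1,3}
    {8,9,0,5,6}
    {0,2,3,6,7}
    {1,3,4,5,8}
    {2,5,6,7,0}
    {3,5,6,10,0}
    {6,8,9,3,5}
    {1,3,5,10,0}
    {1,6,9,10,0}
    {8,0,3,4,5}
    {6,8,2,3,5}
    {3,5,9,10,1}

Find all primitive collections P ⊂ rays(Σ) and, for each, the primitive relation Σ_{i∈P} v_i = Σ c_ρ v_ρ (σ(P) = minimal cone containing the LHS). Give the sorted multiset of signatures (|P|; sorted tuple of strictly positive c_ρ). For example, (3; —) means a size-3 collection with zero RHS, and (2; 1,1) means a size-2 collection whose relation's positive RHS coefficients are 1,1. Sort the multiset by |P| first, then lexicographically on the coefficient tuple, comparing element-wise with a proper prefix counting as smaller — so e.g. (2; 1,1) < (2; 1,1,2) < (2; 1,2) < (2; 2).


18 collections generate NE(X_Σ); each relation:

  P={8,10}:  v_{8} + v_{10} = 0  ⟹  sig = (2; —)
  P={1,2}:  v_{1} + v_{2} = v_{3} + v_{7}  ⟹  sig = (2; 1,1)
  P={4,10}:  v_{4} + v_{10} = v_{0} + v_{1}  ⟹  sig = (2; 1,1)
  P={1,7}:  v_{1} + v_{7} = v_{0} + v_{3} + v_{8}  ⟹  sig = (2; 1,1,1)
  P={7,9}:  v_{7} + v_{9} = v_{5} + v_{6} + v_{8}  ⟹  sig = (2; 1,1,1)
  P={2,4}:  v_{2} + v_{4} = v_{0} + v_{3} + v_{7} + v_{8}  ⟹  sig = (2; 1,1,1,1)
  P={7,10}:  v_{7} + v_{10} = v_{0} + v_{3} + v_{5} + v_{6}  ⟹  sig = (2; 1,1,1,1)
  P={2,9}:  v_{2} + v_{9} = v_{3} + 2·v_{5} + 2·v_{6} + v_{8}  ⟹  sig = (2; 1,1,2,2)
  P={4,7}:  v_{4} + v_{7} = 2·v_{0} + v_{3} + 2·v_{8}  ⟹  sig = (2; 1,2,2)
  P={2,10}:  v_{2} + v_{10} = v_{0} + 2·v_{3} + 2·v_{5} + 2·v_{6}  ⟹  sig = (2; 1,2,2,2)
  P={0,3,9}:  v_{0} + v_{3} + v_{9} = 0  ⟹  sig = (3; —)
  P={1,5,6}:  v_{1} + v_{5} + v_{6} = 0  ⟹  sig = (3; —)
  P={0,1,8}:  v_{0} + v_{1} + v_{8} = v_{4}  ⟹  sig = (3; 1)
  P={3,4,9}:  v_{3} + v_{4} + v_{9} = v_{1} + v_{8}  ⟹  sig = (3; 1,1)
  P={4,5,6}:  v_{4} + v_{5} + v_{6} = v_{0} + v_{8}  ⟹  sig = (3; 1,1)
  P={0,2,8}:  v_{0} + v_{2} + v_{8} = 2·v_{7}  ⟹  sig = (3; 2)
  P={3,5,6,7}:  v_{3} + v_{5} + v_{6} + v_{7} = v_{2}  ⟹  sig = (4; 1)
  P={0,3,5,6,8}:  v_{0} + v_{3} + v_{5} + v_{6} + v_{8} = v_{7}  ⟹  sig = (5; 1)

Signatures (|P|; sorted positive RHS coefficients), sorted:
    (2; —)
    (2; 1,1)
    (2; 1,1)
    (2; 1,1,1)
    (2; 1,1,1)
    (2; 1,1,1,1)
    (2; 1,1,1,1)
    (2; 1,1,2,2)
    (2; 1,2,2)
    (2; 1,2,2,2)
    (3; —)
    (3; —)
    (3; 1)
    (3; 1,1)
    (3; 1,1)
    (3; 2)
    (4; 1)
    (5; 1)


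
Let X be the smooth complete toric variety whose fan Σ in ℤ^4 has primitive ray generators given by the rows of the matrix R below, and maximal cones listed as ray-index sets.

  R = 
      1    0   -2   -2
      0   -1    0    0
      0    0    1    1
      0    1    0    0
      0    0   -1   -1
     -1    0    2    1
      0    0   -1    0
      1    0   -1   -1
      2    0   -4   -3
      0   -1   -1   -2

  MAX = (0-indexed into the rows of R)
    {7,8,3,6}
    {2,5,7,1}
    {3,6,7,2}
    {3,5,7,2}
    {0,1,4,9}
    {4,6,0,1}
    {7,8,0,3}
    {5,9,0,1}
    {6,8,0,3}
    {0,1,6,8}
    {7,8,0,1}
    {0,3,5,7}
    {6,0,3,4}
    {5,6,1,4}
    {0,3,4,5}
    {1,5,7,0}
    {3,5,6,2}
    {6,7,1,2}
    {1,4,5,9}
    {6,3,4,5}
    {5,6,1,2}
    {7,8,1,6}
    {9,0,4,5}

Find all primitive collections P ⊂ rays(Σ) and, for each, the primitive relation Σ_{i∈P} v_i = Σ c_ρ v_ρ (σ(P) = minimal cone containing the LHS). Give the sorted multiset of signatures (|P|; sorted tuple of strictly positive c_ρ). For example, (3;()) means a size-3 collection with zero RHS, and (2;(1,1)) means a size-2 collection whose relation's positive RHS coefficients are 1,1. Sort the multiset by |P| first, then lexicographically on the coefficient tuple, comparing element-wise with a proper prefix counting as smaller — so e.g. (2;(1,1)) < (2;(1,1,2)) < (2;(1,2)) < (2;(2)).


Δ(Σ) — 10 vertices, 16 min non-faces:

  P={1,3}:  v_{1} + v_{3} = 0 — sig = (2;())
  P={2,4}:  v_{2} + v_{4} = 0 — sig = (2;())
  P={0,2}:  v_{0} + v_{2} = v_{7} — sig = (2;(1))
  P={4,7}:  v_{4} + v_{7} = v_{0} — sig = (2;(1))
  P={5,8}:  v_{5} + v_{8} = v_{0} — sig = (2;(1))
  P={2,9}:  v_{2} + v_{9} = v_{0} + v_{1} + v_{5} — sig = (2;(1,1,1))
  P={3,9}:  v_{3} + v_{9} = v_{0} + v_{4} + v_{5} — sig = (2;(1,1,1))
  P={7,9}:  v_{7} + v_{9} = 2·v_{0} + v_{1} + v_{5} — sig = (2;(1,1,2))
  P={8,9}:  v_{8} + v_{9} = 2·v_{0} + v_{1} + v_{4} — sig = (2;(1,1,2))
  P={2,8}:  v_{2} + v_{8} = v_{6} + 2·v_{7} — sig = (2;(1,2))
  P={4,8}:  v_{4} + v_{8} = 2·v_{0} + v_{6} — sig = (2;(1,2))
  P={6,9}:  v_{6} + v_{9} = v_{1} + 2·v_{4} — sig = (2;(1,2))
  P={5,6,7}:  v_{5} + v_{6} + v_{7} = 0 — sig = (3;())
  P={0,5,6}:  v_{0} + v_{5} + v_{6} = v_{4} — sig = (3;(1))
  P={0,6,7}:  v_{0} + v_{6} + v_{7} = v_{8} — sig = (3;(1))
  P={0,1,4,5}:  v_{0} + v_{1} + v_{4} + v_{5} = v_{9} — sig = (4;(1))

Hence PRS(X_Σ) =
    (2;())
    (2;())
    (2;(1))
    (2;(1))
    (2;(1))
    (2;(1,1,1))
    (2;(1,1,1))
    (2;(1,1,2))
    (2;(1,1,2))
    (2;(1,2))
    (2;(1,2))
    (2;(1,2))
    (3;())
    (3;(1))
    (3;(1))
    (4;(1))


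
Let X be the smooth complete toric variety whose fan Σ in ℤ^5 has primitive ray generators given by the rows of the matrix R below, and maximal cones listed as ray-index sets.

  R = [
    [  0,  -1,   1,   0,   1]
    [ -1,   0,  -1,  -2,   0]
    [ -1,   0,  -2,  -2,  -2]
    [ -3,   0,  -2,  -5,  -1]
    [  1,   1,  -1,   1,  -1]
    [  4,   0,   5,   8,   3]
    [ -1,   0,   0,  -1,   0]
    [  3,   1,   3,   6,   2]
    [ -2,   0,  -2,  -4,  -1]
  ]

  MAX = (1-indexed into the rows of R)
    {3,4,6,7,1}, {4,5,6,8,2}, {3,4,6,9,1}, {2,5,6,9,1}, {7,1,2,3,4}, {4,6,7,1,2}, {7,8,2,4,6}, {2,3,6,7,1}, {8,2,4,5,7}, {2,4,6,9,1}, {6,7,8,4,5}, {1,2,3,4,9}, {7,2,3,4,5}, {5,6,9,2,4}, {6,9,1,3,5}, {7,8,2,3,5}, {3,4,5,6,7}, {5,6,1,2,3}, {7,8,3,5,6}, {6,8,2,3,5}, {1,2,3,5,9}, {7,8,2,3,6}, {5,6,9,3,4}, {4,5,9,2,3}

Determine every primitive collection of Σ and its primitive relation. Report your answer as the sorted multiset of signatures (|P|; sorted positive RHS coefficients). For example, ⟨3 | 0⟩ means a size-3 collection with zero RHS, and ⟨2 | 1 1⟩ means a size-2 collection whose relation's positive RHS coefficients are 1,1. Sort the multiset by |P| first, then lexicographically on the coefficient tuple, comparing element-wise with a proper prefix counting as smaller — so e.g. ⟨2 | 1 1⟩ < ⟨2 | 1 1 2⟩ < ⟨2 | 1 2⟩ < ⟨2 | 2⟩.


9 collections generate NE(X_Σ); each relation:

  P={7,9}:  v_{7} + v_{9} = v_{4}  ⟹  sig = ⟨2 | 1⟩
  P={1,8}:  v_{1} + v_{8} = v_{2} + v_{6}  ⟹  sig = ⟨2 | 1 1⟩
  P={8,9}:  v_{8} + v_{9} = v_{2} + v_{4} + v_{5} + v_{6}  ⟹  sig = ⟨2 | 1 1 1 1⟩
  P={1,5,7}:  v_{1} + v_{5} + v_{7} = 0  ⟹  sig = ⟨3 | 0⟩
  P={1,4,5}:  v_{1} + v_{4} + v_{5} = v_{9}  ⟹  sig = ⟨3 | 1⟩
  P={3,4,8}:  v_{3} + v_{4} + v_{8} = v_{5} + 2·v_{7}  ⟹  sig = ⟨3 | 1 2⟩
  P={2,3,6,9}:  v_{2} + v_{3} + v_{6} + v_{9} = 0  ⟹  sig = ⟨4 | 0⟩
  P={2,3,4,6}:  v_{2} + v_{3} + v_{4} + v_{6} = v_{7}  ⟹  sig = ⟨4 | 1⟩
  P={2,5,6,7}:  v_{2} + v_{5} + v_{6} + v_{7} = v_{8}  ⟹  sig = ⟨4 | 1⟩

Signatures (|P|; sorted positive RHS coefficients), sorted:
{ ⟨2 | 1⟩,  ⟨2 | 1 1⟩,  ⟨2 | 1 1 1 1⟩,  ⟨3 | 0⟩,  ⟨3 | 1⟩,  ⟨3 | 1 2⟩,  ⟨4 | 0⟩,  ⟨4 | 1⟩ ×2 }


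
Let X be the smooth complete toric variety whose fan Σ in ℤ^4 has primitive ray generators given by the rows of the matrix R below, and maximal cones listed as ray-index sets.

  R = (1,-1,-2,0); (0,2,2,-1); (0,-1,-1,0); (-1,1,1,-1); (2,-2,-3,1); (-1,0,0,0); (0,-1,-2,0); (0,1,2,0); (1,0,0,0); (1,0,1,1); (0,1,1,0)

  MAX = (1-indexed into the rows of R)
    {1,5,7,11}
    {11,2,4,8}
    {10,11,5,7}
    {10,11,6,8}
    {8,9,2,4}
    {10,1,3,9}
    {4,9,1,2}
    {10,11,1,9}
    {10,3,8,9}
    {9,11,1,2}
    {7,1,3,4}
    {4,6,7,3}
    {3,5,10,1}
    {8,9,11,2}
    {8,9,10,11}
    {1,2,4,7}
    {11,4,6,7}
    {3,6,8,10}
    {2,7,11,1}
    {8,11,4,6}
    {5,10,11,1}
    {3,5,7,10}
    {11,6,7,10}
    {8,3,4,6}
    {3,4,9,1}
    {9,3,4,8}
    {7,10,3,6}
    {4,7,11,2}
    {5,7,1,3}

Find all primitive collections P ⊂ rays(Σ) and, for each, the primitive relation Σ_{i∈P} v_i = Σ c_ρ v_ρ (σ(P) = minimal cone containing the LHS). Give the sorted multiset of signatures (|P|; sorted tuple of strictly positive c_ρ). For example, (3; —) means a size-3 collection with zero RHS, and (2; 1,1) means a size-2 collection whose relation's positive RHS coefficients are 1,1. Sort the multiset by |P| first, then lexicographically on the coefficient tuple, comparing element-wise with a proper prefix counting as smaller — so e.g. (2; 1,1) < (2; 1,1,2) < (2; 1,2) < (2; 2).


Minimal non-faces — 18 found among 11 rays, 29 max cones:

  {3,11}:  v_{3} + v_{11} = 0  so sig = (2; —)
  {6,9}:  v_{6} + v_{9} = 0  so sig = (2; —)
  {7,8}:  v_{7} + v_{8} = 0  so sig = (2; —)
  {1,6}:  v_{1} + v_{6} = v_{7}  so sig = (2; 1)
  {1,8}:  v_{1} + v_{8} = v_{9}  so sig = (2; 1)
  {4,5}:  v_{4} + v_{5} = v_{1}  so sig = (2; 1)
  {4,10}:  v_{4} + v_{10} = v_{8}  so sig = (2; 1)
  {7,9}:  v_{7} + v_{9} = v_{1}  so sig = (2; 1)
  {2,3}:  v_{2} + v_{3} = v_{4} + v_{9}  so sig = (2; 1,1)
  {2,6}:  v_{2} + v_{6} = v_{4} + v_{11}  so sig = (2; 1,1)
  {5,8}:  v_{5} + v_{8} = v_{1} + v_{10}  so sig = (2; 1,1)
  {2,5}:  v_{2} + v_{5} = v_{1} + v_{9} + v_{11}  so sig = (2; 1,1,1)
  {2,10}:  v_{2} + v_{10} = v_{8} + v_{9} + v_{11}  so sig = (2; 1,1,1)
  {5,6}:  v_{5} + v_{6} = 2·v_{7} + v_{10}  so sig = (2; 1,2)
  {5,9}:  v_{5} + v_{9} = 2·v_{1} + v_{10}  so sig = (2; 1,2)
  {1,7,10}:  v_{1} + v_{7} + v_{10} = v_{5}  so sig = (3; 1)
  {4,9,11}:  v_{4} + v_{9} + v_{11} = v_{2}  so sig = (3; 1)
  {1,4,11}:  v_{1} + v_{4} + v_{11} = v_{2} + v_{7}  so sig = (3; 1,1)

Signatures (|P|; sorted positive RHS coefficients), sorted:
{ (2; —) ×3,  (2; 1) ×5,  (2; 1,1) ×3,  (2; 1,1,1) ×2,  (2; 1,2) ×2,  (3; 1) ×2,  (3; 1,1) }


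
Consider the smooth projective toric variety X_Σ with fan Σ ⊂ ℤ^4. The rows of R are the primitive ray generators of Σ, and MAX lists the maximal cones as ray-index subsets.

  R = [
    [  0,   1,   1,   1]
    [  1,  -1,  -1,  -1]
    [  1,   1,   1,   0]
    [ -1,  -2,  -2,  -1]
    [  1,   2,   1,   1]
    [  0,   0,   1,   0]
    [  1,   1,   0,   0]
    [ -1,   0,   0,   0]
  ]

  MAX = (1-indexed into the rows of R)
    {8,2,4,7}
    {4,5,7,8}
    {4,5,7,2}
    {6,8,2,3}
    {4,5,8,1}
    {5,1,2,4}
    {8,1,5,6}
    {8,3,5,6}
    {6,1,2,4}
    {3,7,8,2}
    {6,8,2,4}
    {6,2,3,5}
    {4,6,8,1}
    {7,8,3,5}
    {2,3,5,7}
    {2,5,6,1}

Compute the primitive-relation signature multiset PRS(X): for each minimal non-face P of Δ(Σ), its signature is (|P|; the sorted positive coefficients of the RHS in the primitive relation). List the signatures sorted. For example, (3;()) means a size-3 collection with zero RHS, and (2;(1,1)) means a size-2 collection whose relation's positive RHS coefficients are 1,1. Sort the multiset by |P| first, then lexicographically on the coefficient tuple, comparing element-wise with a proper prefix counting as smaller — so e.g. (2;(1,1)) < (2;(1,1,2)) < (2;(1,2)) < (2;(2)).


7 minimal non-faces of Δ(Σ) (on 8 rays):

  {1,7}:  v_{1} + v_{7} = v_{5}  so sig = (2;(1))
  {6,7}:  v_{6} + v_{7} = v_{3}  so sig = (2;(1))
  {1,3}:  v_{1} + v_{3} = v_{5} + v_{6}  so sig = (2;(1,1))
  {3,4}:  v_{3} + v_{4} = v_{2} + v_{8}  so sig = (2;(1,1))
  {1,2,8}:  v_{1} + v_{2} + v_{8} = 0  so sig = (3;())
  {4,5,6}:  v_{4} + v_{5} + v_{6} = 0  so sig = (3;())
  {2,5,8}:  v_{2} + v_{5} + v_{8} = v_{7}  so sig = (3;(1))

so the primitive-relation signature multiset is
{ (2;(1)) ×2,  (2;(1,1)) ×2,  (3;()) ×2,  (3;(1)) }


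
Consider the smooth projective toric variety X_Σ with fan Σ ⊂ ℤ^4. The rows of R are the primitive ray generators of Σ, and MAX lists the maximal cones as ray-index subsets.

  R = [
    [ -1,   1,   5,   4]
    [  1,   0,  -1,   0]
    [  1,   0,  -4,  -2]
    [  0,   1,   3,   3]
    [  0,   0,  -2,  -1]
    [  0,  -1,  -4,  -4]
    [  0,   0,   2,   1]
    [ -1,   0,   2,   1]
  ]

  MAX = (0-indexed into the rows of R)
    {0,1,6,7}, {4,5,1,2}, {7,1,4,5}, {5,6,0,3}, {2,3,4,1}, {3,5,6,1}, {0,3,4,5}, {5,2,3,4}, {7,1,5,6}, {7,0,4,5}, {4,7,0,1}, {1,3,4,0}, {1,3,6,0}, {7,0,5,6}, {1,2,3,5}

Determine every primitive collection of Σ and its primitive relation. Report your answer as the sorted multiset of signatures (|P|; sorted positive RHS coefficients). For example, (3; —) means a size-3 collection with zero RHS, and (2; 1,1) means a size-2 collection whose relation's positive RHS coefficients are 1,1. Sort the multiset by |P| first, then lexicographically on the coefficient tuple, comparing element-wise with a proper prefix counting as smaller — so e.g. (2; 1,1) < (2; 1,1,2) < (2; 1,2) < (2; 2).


Δ(Σ) — 8 vertices, 7 min non-faces:

  P = {4,6}:  v_{4} + v_{6} = 0  so sig = (2; —)
  P = {2,7}:  v_{2} + v_{7} = v_{4}  so sig = (2; 1)
  P = {3,7}:  v_{3} + v_{7} = v_{0}  so sig = (2; 1)
  P = {0,2}:  v_{0} + v_{2} = v_{3} + v_{4}  so sig = (2; 1,1)
  P = {2,6}:  v_{2} + v_{6} = v_{1} + v_{3} + v_{5}  so sig = (2; 1,1,1)
  P = {0,1,5}:  v_{0} + v_{1} + v_{5} = 0  so sig = (3; —)
  P = {1,3,4,5}:  v_{1} + v_{3} + v_{4} + v_{5} = v_{2}  so sig = (4; 1)

Signatures (|P|; sorted positive RHS coefficients), sorted:
    |P|=2: 5 collections, coeffs (), (1), (1), (1,1), (1,1,1)
    |P|=3: 1 collection, coeffs ()
    |P|=4: 1 collection, coeffs (1)


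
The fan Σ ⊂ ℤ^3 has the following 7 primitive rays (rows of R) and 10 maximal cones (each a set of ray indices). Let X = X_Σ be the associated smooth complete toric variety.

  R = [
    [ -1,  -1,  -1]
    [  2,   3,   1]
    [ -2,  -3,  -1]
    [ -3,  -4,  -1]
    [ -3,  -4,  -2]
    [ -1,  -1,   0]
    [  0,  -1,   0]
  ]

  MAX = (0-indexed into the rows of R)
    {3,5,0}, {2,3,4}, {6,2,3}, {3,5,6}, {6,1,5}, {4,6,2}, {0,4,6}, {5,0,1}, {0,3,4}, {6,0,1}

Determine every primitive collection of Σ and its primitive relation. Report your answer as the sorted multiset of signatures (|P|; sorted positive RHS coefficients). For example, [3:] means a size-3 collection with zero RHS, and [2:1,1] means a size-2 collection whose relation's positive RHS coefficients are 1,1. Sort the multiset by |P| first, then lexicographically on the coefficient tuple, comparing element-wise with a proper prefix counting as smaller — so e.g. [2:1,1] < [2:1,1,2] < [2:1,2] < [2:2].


Primitive collections (9):

  P={1,2}:  v_{1} + v_{2} = 0  ⇒ sig = [2:]
  P={0,2}:  v_{0} + v_{2} = v_{4}  ⇒ sig = [2:1]
  P={1,3}:  v_{1} + v_{3} = v_{5}  ⇒ sig = [2:1]
  P={1,4}:  v_{1} + v_{4} = v_{0}  ⇒ sig = [2:1]
  P={2,5}:  v_{2} + v_{5} = v_{3}  ⇒ sig = [2:1]
  P={4,5}:  v_{4} + v_{5} = v_{0} + v_{3}  ⇒ sig = [2:1,1]
  P={0,5,6}:  v_{0} + v_{5} + v_{6} = v_{2}  ⇒ sig = [3:1]
  P={0,3,6}:  v_{0} + v_{3} + v_{6} = 2·v_{2}  ⇒ sig = [3:2]
  P={3,4,6}:  v_{3} + v_{4} + v_{6} = 3·v_{2}  ⇒ sig = [3:3]

Sorted signature multiset PRS(X):
[[2:], [2:1], [2:1], [2:1], [2:1], [2:1,1], [3:1], [3:2], [3:3]]


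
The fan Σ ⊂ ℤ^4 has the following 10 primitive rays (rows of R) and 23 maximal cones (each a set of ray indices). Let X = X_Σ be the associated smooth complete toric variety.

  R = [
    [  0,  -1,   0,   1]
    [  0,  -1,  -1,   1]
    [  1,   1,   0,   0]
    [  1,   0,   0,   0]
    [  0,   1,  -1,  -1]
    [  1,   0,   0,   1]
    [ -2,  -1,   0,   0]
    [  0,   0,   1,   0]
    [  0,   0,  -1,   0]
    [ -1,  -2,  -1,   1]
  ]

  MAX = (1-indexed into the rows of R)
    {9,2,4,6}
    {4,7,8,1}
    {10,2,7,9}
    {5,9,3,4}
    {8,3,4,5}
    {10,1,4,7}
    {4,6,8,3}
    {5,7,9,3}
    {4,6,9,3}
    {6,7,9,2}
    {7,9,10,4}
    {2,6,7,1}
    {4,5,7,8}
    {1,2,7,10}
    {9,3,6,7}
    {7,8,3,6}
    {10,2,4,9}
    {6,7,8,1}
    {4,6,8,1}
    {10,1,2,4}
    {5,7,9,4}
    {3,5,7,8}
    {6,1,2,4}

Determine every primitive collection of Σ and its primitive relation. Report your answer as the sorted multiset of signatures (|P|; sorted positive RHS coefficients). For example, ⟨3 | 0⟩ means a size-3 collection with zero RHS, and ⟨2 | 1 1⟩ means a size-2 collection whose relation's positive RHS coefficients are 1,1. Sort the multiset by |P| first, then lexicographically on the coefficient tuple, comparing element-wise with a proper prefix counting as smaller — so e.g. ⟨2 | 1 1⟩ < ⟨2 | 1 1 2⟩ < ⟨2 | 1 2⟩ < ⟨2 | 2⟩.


Minimal non-faces — 15 found among 10 rays, 23 max cones:

  {8,9}:  v_{8} + v_{9} = 0  ⟹  sig = ⟨2 | 0⟩
  {1,3}:  v_{1} + v_{3} = v_{6}  ⟹  sig = ⟨2 | 1⟩
  {1,5}:  v_{1} + v_{5} = v_{9}  ⟹  sig = ⟨2 | 1⟩
  {1,9}:  v_{1} + v_{9} = v_{2}  ⟹  sig = ⟨2 | 1⟩
  {2,8}:  v_{2} + v_{8} = v_{1}  ⟹  sig = ⟨2 | 1⟩
  {3,10}:  v_{3} + v_{10} = v_{2}  ⟹  sig = ⟨2 | 1⟩
  {2,3}:  v_{2} + v_{3} = v_{6} + v_{9}  ⟹  sig = ⟨2 | 1 1⟩
  {5,6}:  v_{5} + v_{6} = v_{3} + v_{9}  ⟹  sig = ⟨2 | 1 1⟩
  {6,10}:  v_{6} + v_{10} = v_{1} + v_{2}  ⟹  sig = ⟨2 | 1 1⟩
  {8,10}:  v_{8} + v_{10} = v_{1} + v_{4} + v_{7}  ⟹  sig = ⟨2 | 1 1 1⟩
  {5,10}:  v_{5} + v_{10} = v_{4} + v_{7} + 2·v_{9}  ⟹  sig = ⟨2 | 1 1 2⟩
  {2,5}:  v_{2} + v_{5} = 2·v_{9}  ⟹  sig = ⟨2 | 2⟩
  {3,4,7}:  v_{3} + v_{4} + v_{7} = 0  ⟹  sig = ⟨3 | 0⟩
  {2,4,7}:  v_{2} + v_{4} + v_{7} = v_{10}  ⟹  sig = ⟨3 | 1⟩
  {4,6,7}:  v_{4} + v_{6} + v_{7} = v_{1}  ⟹  sig = ⟨3 | 1⟩

Hence PRS(X_Σ) =
    ⟨2 | 0⟩
    ⟨2 | 1⟩
    ⟨2 | 1⟩
    ⟨2 | 1⟩
    ⟨2 | 1⟩
    ⟨2 | 1⟩
    ⟨2 | 1 1⟩
    ⟨2 | 1 1⟩
    ⟨2 | 1 1⟩
    ⟨2 | 1 1 1⟩
    ⟨2 | 1 1 2⟩
    ⟨2 | 2⟩
    ⟨3 | 0⟩
    ⟨3 | 1⟩
    ⟨3 | 1⟩


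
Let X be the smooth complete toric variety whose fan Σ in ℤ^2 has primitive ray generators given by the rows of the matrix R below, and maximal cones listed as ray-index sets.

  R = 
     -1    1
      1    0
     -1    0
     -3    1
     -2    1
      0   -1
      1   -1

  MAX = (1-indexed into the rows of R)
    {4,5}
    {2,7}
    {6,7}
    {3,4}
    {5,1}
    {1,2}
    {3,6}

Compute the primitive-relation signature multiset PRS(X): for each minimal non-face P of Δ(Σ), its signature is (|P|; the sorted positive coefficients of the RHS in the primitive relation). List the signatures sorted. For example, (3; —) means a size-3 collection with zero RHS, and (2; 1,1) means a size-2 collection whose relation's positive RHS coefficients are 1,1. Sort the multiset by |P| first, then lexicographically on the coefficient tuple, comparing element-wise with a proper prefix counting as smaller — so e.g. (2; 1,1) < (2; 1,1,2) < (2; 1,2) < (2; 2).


Δ(Σ) — 7 vertices, 14 min non-faces:

  {1,7}:  v_{1} + v_{7} = 0  ⇒ sig = (2; —)
  {2,3}:  v_{2} + v_{3} = 0  ⇒ sig = (2; —)
  {1,3}:  v_{1} + v_{3} = v_{5}  ⇒ sig = (2; 1)
  {1,6}:  v_{1} + v_{6} = v_{3}  ⇒ sig = (2; 1)
  {2,4}:  v_{2} + v_{4} = v_{5}  ⇒ sig = (2; 1)
  {2,5}:  v_{2} + v_{5} = v_{1}  ⇒ sig = (2; 1)
  {2,6}:  v_{2} + v_{6} = v_{7}  ⇒ sig = (2; 1)
  {3,5}:  v_{3} + v_{5} = v_{4}  ⇒ sig = (2; 1)
  {3,7}:  v_{3} + v_{7} = v_{6}  ⇒ sig = (2; 1)
  {5,7}:  v_{5} + v_{7} = v_{3}  ⇒ sig = (2; 1)
  {1,4}:  v_{1} + v_{4} = 2·v_{5}  ⇒ sig = (2; 2)
  {4,7}:  v_{4} + v_{7} = 2·v_{3}  ⇒ sig = (2; 2)
  {5,6}:  v_{5} + v_{6} = 2·v_{3}  ⇒ sig = (2; 2)
  {4,6}:  v_{4} + v_{6} = 3·v_{3}  ⇒ sig = (2; 3)

Signatures (|P|; sorted positive RHS coefficients), sorted:
{ (2; —) ×2,  (2; 1) ×8,  (2; 2) ×3,  (2; 3) }


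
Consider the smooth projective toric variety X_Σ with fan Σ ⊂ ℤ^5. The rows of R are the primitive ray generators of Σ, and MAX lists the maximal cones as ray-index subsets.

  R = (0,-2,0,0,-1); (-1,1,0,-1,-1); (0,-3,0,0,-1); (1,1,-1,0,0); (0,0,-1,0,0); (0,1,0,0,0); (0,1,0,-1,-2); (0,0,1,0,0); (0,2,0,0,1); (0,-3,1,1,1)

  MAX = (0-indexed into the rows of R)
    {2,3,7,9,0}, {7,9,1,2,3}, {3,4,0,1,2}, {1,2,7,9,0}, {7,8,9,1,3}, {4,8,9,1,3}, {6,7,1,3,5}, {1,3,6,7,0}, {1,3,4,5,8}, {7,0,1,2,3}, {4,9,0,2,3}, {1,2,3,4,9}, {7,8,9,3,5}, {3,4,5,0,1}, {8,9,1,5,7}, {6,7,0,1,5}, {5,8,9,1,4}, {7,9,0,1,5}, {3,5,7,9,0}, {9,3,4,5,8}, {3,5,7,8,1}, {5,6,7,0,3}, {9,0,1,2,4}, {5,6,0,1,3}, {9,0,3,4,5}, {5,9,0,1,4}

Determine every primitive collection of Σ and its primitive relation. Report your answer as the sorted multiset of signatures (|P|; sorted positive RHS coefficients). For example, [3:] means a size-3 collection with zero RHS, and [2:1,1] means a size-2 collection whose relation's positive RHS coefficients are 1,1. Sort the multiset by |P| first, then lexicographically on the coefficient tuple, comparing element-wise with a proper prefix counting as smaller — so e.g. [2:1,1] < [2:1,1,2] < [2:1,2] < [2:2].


Δ(Σ) — 10 vertices, 11 min non-faces:

  P = {0,8}:  v_{0} + v_{8} = 0  so sig = [2:]
  P = {4,7}:  v_{4} + v_{7} = 0  so sig = [2:]
  P = {2,5}:  v_{2} + v_{5} = v_{0}  so sig = [2:1]
  P = {6,9}:  v_{6} + v_{9} = v_{0} + v_{7}  so sig = [2:1,1]
  P = {2,8}:  v_{2} + v_{8} = v_{1} + v_{3} + v_{9}  so sig = [2:1,1,1]
  P = {4,6}:  v_{4} + v_{6} = v_{0} + v_{1} + v_{3} + v_{5}  so sig = [2:1,1,1,1]
  P = {6,8}:  v_{6} + v_{8} = v_{1} + v_{3} + v_{5} + v_{7}  so sig = [2:1,1,1,1]
  P = {2,6}:  v_{2} + v_{6} = 2·v_{0} + v_{1} + v_{3} + v_{7}  so sig = [2:1,1,1,2]
  P = {1,3,5,9}:  v_{1} + v_{3} + v_{5} + v_{9} = 0  so sig = [4:]
  P = {0,1,3,9}:  v_{0} + v_{1} + v_{3} + v_{9} = v_{2}  so sig = [4:1]
  P = {0,1,3,5,7}:  v_{0} + v_{1} + v_{3} + v_{5} + v_{7} = v_{6}  so sig = [5:1]

Hence PRS(X_Σ) =
    |P|=2: 8 collections, coeffs (), (), (1), (1,1), (1,1,1), (1,1,1,1), (1,1,1,1), (1,1,1,2)
    |P|=4: 2 collections, coeffs (), (1)
    |P|=5: 1 collection, coeffs (1)


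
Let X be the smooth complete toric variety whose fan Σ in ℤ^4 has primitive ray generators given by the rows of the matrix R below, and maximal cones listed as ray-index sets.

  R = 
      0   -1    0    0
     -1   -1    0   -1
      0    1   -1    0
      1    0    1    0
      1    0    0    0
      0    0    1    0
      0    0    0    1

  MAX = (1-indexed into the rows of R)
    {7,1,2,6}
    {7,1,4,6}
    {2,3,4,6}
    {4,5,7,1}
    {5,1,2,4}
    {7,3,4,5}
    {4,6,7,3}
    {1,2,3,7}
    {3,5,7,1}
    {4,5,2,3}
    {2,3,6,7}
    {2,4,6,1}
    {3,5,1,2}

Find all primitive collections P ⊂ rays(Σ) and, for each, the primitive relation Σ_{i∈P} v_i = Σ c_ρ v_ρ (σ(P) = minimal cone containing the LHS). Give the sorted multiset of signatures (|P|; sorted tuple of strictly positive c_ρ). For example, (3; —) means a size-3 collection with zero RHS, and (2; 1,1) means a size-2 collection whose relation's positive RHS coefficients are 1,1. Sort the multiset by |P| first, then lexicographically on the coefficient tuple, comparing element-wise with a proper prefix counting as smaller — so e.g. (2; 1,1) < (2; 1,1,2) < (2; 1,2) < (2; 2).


Σ has 5 primitive collections:

  {5,6}:  v_{5} + v_{6} = v_{4}  ⟹  sig = (2; 1)
  {1,3,6}:  v_{1} + v_{3} + v_{6} = 0  ⟹  sig = (3; —)
  {1,3,4}:  v_{1} + v_{3} + v_{4} = v_{5}  ⟹  sig = (3; 1)
  {2,5,7}:  v_{2} + v_{5} + v_{7} = v_{1}  ⟹  sig = (3; 1)
  {2,4,7}:  v_{2} + v_{4} + v_{7} = v_{1} + v_{6}  ⟹  sig = (3; 1,1)

Hence PRS(X_Σ) =
{ (2; 1),  (3; —),  (3; 1) ×2,  (3; 1,1) }


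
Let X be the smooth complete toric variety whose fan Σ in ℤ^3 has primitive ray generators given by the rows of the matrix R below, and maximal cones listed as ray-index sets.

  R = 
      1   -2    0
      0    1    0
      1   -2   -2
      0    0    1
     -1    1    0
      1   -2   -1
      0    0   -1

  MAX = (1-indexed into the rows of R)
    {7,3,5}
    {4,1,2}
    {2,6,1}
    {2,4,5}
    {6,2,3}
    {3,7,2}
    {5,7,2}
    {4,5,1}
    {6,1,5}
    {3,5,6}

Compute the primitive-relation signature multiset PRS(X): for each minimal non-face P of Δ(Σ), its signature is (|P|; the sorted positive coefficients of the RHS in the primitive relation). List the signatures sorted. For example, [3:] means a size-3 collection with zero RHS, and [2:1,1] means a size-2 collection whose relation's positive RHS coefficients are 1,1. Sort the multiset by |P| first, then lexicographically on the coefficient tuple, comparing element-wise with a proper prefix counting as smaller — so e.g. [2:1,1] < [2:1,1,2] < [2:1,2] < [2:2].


9 minimal non-faces of Δ(Σ) (on 7 rays):

  • {4,7}:  v_{4} + v_{7} = 0  →  sig = [2:]
  • {1,7}:  v_{1} + v_{7} = v_{6}  →  sig = [2:1]
  • {3,4}:  v_{3} + v_{4} = v_{6}  →  sig = [2:1]
  • {4,6}:  v_{4} + v_{6} = v_{1}  →  sig = [2:1]
  • {6,7}:  v_{6} + v_{7} = v_{3}  →  sig = [2:1]
  • {1,3}:  v_{1} + v_{3} = 2·v_{6}  →  sig = [2:2]
  • {1,2,5}:  v_{1} + v_{2} + v_{5} = 0  →  sig = [3:]
  • {2,5,6}:  v_{2} + v_{5} + v_{6} = v_{7}  →  sig = [3:1]
  • {2,3,5}:  v_{2} + v_{3} + v_{5} = 2·v_{7}  →  sig = [3:2]

Signatures (|P|; sorted positive RHS coefficients), sorted:
    |P|=2: 6 collections, coeffs (), (1), (1), (1), (1), (2)
    |P|=3: 3 collections, coeffs (), (1), (2)
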